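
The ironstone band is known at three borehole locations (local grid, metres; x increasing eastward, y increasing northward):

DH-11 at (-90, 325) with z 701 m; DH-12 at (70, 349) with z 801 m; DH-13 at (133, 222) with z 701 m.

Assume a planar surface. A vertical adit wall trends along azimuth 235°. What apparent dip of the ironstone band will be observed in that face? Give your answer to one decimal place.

Two edge vectors: DH-11→DH-12 = (160, 24, 100), DH-11→DH-13 = (223, -103, 0).
Normal n = (DH-11→DH-12) × (DH-11→DH-13) = (10300, 22300, -21832).
So ∂z/∂x = −n_x/n_z = 0.47178 and ∂z/∂y = −n_y/n_z = 1.02144.
Unit vector along 235° is (sin 235°, cos 235°) = (-0.8192, -0.5736).
Slope in that direction = a·(-0.8192) + b·(-0.5736) = −0.97234.
Apparent dip = arctan|0.97234| = 44.2° (true dip is 48.4°, so apparent ≤ true as expected).

44.2°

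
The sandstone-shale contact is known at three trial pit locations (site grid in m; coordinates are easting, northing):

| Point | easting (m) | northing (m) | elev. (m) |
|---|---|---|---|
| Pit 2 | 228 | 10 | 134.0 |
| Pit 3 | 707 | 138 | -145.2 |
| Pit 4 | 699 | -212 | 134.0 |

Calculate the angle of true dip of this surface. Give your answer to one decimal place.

41.1°

Two edge vectors: Pit 2→Pit 3 = (479, 128, -279.2), Pit 2→Pit 4 = (471, -222, 0).
Normal n = (Pit 2→Pit 3) × (Pit 2→Pit 4) = (-61982.4, -131503.2, -166626).
So ∂z/∂easting = −n_x/n_z = −0.37199 and ∂z/∂northing = −n_y/n_z = −0.78921.
Gradient magnitude |∇z| = √(a² + b²) = √(0.13837 + 0.62286) = 0.87248.
True dip = arctan(0.87248) = 41.1°, dipping toward NNE (azimuth ≈ 025°).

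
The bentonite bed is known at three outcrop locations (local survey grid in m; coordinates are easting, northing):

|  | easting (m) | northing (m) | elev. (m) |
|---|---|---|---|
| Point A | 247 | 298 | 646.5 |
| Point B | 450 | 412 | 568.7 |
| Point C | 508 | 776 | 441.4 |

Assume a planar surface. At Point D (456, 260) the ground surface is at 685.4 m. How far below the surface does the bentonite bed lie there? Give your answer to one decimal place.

Two edge vectors: Point A→Point B = (203, 114, -77.8), Point A→Point C = (261, 478, -205.1).
Normal n = (Point A→Point B) × (Point A→Point C) = (13807, 21329.5, 67280).
So ∂z/∂easting = −n_x/n_z = −0.20522 and ∂z/∂northing = −n_y/n_z = −0.31703.
Intercept c from Point A: 646.5 + 50.69 + 94.47 = 791.66.
At (456, 260): z_contact = −93.58 − 82.43 + 791.66 = 615.66 m.
Depth below ground = 685.4 − 615.66 = 69.7 m.

69.7 m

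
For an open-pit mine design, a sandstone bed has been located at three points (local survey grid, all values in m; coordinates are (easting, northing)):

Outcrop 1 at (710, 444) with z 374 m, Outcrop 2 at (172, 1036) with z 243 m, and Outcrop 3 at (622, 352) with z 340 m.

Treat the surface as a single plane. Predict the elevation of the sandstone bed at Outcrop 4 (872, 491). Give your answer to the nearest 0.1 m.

428.4 m

Two edge vectors: Outcrop 1→Outcrop 2 = (-538, 592, -131), Outcrop 1→Outcrop 3 = (-88, -92, -34).
Normal n = (Outcrop 1→Outcrop 2) × (Outcrop 1→Outcrop 3) = (-32180, -6764, 101592).
So ∂z/∂E = −n_x/n_z = 0.316757 and ∂z/∂N = −n_y/n_z = 0.066580.
Intercept c from Outcrop 1: 374 − 224.90 − 29.56 = 119.54.
At (872, 491): z = 276.2 + 32.7 + 119.54 = 428.4 m.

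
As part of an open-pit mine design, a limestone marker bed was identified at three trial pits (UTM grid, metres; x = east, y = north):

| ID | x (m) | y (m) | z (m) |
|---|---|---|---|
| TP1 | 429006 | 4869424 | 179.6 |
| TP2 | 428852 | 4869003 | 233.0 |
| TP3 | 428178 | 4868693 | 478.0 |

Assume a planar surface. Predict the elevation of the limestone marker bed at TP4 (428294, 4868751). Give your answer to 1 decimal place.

Two edge vectors: TP1→TP2 = (-154, -421, 53.4), TP1→TP3 = (-828, -731, 298.4).
Normal n = (TP1→TP2) × (TP1→TP3) = (-86591, 1738.4, -236014).
So ∂z/∂x = −n_x/n_z = −0.366889252 and ∂z/∂y = −n_y/n_z = 0.007365665.
Intercept c from TP1: 179.6 + 157397.69 − 35866.54 = 121710.75.
At (428294, 4868751): z = −157136.5 + 35861.6 + 121710.75 = 435.9 m.

435.9 m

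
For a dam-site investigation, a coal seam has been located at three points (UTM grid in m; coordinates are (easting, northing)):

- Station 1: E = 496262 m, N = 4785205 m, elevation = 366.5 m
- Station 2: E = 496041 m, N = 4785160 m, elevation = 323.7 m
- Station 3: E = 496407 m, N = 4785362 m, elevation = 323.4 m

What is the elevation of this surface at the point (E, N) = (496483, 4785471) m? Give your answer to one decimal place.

Two edge vectors: Station 1→Station 2 = (-221, -45, -42.8), Station 1→Station 3 = (145, 157, -43.1).
Normal n = (Station 1→Station 2) × (Station 1→Station 3) = (8659.1, -15731.1, -28172).
So ∂z/∂E = −n_x/n_z = 0.307365469 and ∂z/∂N = −n_y/n_z = −0.558394860.
Intercept c from Station 1: 366.5 − 152533.80 + 2672033.88 = 2519866.57.
At (496483, 4785471): z = 152601.7 − 2672182.4 + 2519866.57 = 285.9 m.

285.9 m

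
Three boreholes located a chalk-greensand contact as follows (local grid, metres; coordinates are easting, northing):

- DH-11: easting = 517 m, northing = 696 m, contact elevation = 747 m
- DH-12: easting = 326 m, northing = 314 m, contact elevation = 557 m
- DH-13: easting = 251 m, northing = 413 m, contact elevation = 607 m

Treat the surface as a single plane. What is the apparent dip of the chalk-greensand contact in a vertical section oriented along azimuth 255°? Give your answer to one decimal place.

7.0°

Two edge vectors: DH-11→DH-12 = (-191, -382, -190), DH-11→DH-13 = (-266, -283, -140).
Normal n = (DH-11→DH-12) × (DH-11→DH-13) = (-290, 23800, -47559).
So ∂z/∂easting = −n_x/n_z = −0.00610 and ∂z/∂northing = −n_y/n_z = 0.50043.
Unit vector along 255° is (sin 255°, cos 255°) = (-0.9659, -0.2588).
Slope in that direction = a·(-0.9659) + b·(-0.2588) = −0.12363.
Apparent dip = arctan|0.12363| = 7.0° (true dip is 26.6°, so apparent ≤ true as expected).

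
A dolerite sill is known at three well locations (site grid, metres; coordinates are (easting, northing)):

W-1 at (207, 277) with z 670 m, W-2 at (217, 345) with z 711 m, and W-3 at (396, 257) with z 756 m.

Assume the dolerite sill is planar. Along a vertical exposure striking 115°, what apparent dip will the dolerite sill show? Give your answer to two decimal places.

Let the plane be z = a·E + b·N + c.
W-2−W-1: 10a + 68b = 41;  W-3−W-1: 189a − 20b = 86.
Solving gives a = 0.51088, b = 0.52781.
Unit vector along 115° is (sin 115°, cos 115°) = (0.9063, -0.4226).
Slope in that direction = a·(0.9063) + b·(-0.4226) = 0.23995.
Apparent dip = arctan|0.23995| = 13.49° (true dip is 36.3°, so apparent ≤ true as expected).

13.49°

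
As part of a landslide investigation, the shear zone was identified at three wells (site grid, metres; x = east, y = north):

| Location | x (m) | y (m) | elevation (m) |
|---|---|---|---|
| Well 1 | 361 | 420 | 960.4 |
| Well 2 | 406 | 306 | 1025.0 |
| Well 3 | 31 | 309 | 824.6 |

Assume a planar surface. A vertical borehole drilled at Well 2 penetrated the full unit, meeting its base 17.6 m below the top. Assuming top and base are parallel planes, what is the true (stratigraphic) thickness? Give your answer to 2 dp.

14.82 m

Two edge vectors: Well 1→Well 2 = (45, -114, 64.6), Well 1→Well 3 = (-330, -111, -135.8).
Normal n = (Well 1→Well 2) × (Well 1→Well 3) = (22651.8, -15207, -42615).
So ∂z/∂x = −n_x/n_z = 0.53155 and ∂z/∂y = −n_y/n_z = −0.35685.
|∇z| = √(a²+b²) = 0.64022, so dip δ = arctan(0.64022) = 32.63°.
True thickness = vertical thickness × cos δ = 17.6 × cos 32.63° = 14.82 m.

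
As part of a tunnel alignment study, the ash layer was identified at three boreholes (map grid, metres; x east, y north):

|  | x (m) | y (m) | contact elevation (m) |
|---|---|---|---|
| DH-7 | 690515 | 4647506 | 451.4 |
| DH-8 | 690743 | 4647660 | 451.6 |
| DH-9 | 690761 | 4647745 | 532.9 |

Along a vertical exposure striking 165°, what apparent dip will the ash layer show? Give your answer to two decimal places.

51.84°

Let the plane be z = a·x + b·y + c.
DH-8−DH-7: 228a + 154b = 0.2;  DH-9−DH-7: 246a + 239b = 81.5.
Solving gives a = −0.75284, b = 1.11590.
Unit vector along 165° is (sin 165°, cos 165°) = (0.2588, -0.9659).
Slope in that direction = a·(0.2588) + b·(-0.9659) = −1.27272.
Apparent dip = arctan|1.27272| = 51.84° (true dip is 53.4°, so apparent ≤ true as expected).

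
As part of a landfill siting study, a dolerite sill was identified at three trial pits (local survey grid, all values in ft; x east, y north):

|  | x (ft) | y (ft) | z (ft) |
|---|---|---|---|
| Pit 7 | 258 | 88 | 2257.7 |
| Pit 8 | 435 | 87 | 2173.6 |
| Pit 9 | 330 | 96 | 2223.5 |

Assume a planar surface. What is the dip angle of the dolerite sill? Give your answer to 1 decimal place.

25.4°

Two edge vectors: Pit 7→Pit 8 = (177, -1, -84.1), Pit 7→Pit 9 = (72, 8, -34.2).
Normal n = (Pit 7→Pit 8) × (Pit 7→Pit 9) = (707, -1.8, 1488).
So ∂z/∂x = −n_x/n_z = −0.47513 and ∂z/∂y = −n_y/n_z = 0.00121.
Gradient magnitude |∇z| = √(a² + b²) = √(0.22575 + 0.00000) = 0.47514.
True dip = arctan(0.47514) = 25.4°, dipping toward E (azimuth ≈ 090°).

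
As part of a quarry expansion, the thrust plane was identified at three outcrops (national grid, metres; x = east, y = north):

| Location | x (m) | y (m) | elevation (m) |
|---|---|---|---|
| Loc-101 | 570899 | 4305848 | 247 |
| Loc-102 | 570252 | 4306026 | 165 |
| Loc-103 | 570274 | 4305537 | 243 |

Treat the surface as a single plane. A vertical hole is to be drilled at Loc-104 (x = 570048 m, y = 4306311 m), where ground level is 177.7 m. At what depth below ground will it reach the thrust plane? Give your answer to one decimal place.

Let the plane be z = a·x + b·y + c.
Loc-102−Loc-101: −647a + 178b = −82;  Loc-103−Loc-101: −625a − 311b = −4.
Solving gives a = 0.083893659, b = −0.155734846.
Then c = 247 − a·570899 − b·4305848 = 622922.77.
At (570048, 4306311): z_contact = 47823.41 − 670642.68 + 622922.77 = 103.50 m.
Depth below ground = 177.7 − 103.50 = 74.2 m.

74.2 m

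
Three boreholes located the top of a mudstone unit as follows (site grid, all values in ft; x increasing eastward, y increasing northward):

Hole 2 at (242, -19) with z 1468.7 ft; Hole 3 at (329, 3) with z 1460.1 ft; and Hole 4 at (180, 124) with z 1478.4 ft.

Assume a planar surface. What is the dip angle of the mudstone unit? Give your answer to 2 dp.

6.10°

Let the plane be z = a·x + b·y + c.
Hole 3−Hole 2: 87a + 22b = −8.6;  Hole 4−Hole 2: −62a + 143b = 9.7.
Solving gives a = −0.10454, b = 0.02251.
Gradient magnitude |∇z| = √(a² + b²) = √(0.01093 + 0.00051) = 0.10694.
True dip = arctan(0.10694) = 6.10°, dipping toward ESE (azimuth ≈ 102°).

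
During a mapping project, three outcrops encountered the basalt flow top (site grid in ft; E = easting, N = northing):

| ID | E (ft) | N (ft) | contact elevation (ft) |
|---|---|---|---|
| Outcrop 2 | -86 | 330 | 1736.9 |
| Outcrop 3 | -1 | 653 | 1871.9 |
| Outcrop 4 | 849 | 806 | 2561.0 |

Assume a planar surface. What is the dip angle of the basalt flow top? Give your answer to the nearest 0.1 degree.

Two edge vectors: Outcrop 2→Outcrop 3 = (85, 323, 135), Outcrop 2→Outcrop 4 = (935, 476, 824.1).
Normal n = (Outcrop 2→Outcrop 3) × (Outcrop 2→Outcrop 4) = (201924.3, 56176.5, -261545).
So ∂z/∂E = −n_x/n_z = 0.77204 and ∂z/∂N = −n_y/n_z = 0.21479.
Gradient magnitude |∇z| = √(a² + b²) = √(0.59605 + 0.04613) = 0.80136.
True dip = arctan(0.80136) = 38.7°, dipping toward WSW (azimuth ≈ 254°).

38.7°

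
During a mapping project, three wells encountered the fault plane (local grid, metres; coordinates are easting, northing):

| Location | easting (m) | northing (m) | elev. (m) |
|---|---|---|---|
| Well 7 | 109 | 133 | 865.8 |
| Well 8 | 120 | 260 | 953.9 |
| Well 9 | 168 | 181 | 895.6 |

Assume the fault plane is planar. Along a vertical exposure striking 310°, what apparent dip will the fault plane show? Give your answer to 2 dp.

Let the plane be z = a·easting + b·northing + c.
Well 8−Well 7: 11a + 127b = 88.1;  Well 9−Well 7: 59a + 48b = 29.8.
Solving gives a = −0.06378, b = 0.69922.
Unit vector along 310° is (sin 310°, cos 310°) = (-0.7660, 0.6428).
Slope in that direction = a·(-0.7660) + b·(0.6428) = 0.49831.
Apparent dip = arctan|0.49831| = 26.49° (true dip is 35.1°, so apparent ≤ true as expected).

26.49°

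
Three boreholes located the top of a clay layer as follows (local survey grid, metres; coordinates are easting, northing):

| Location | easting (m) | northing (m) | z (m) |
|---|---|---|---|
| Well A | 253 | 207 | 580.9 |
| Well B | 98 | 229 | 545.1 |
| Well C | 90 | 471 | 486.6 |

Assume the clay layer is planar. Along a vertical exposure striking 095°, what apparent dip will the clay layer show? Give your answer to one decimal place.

Let the plane be z = a·easting + b·northing + c.
Well B−Well A: −155a + 22b = −35.8;  Well C−Well A: −163a + 264b = −94.3.
Solving gives a = 0.19758, b = −0.23520.
Unit vector along 095° is (sin 95°, cos 95°) = (0.9962, -0.0872).
Slope in that direction = a·(0.9962) + b·(-0.0872) = 0.21733.
Apparent dip = arctan|0.21733| = 12.3° (true dip is 17.1°, so apparent ≤ true as expected).

12.3°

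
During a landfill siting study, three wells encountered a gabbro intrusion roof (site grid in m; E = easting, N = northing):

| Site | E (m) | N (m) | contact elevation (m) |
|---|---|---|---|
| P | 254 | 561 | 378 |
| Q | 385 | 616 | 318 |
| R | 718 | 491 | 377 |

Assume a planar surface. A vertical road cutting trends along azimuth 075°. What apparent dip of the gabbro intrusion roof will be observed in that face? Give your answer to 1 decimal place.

18.0°

Two edge vectors: P→Q = (131, 55, -60), P→R = (464, -70, -1).
Normal n = (P→Q) × (P→R) = (-4255, -27709, -34690).
So ∂z/∂E = −n_x/n_z = −0.12266 and ∂z/∂N = −n_y/n_z = −0.79876.
Unit vector along 075° is (sin 75°, cos 75°) = (0.9659, 0.2588).
Slope in that direction = a·(0.9659) + b·(0.2588) = −0.32521.
Apparent dip = arctan|0.32521| = 18.0° (true dip is 38.9°, so apparent ≤ true as expected).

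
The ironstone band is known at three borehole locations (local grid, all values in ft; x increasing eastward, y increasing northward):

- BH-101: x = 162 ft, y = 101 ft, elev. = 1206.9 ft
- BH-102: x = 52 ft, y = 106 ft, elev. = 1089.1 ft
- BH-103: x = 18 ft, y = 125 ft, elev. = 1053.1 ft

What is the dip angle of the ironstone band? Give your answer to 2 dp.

47.00°

Let the plane be z = a·x + b·y + c.
BH-102−BH-101: −110a + 5b = −117.8;  BH-103−BH-101: −144a + 24b = −153.8.
Solving gives a = 1.07198, b = 0.02354.
Gradient magnitude |∇z| = √(a² + b²) = √(1.14914 + 0.00055) = 1.07224.
True dip = arctan(1.07224) = 47.00°, dipping toward W (azimuth ≈ 269°).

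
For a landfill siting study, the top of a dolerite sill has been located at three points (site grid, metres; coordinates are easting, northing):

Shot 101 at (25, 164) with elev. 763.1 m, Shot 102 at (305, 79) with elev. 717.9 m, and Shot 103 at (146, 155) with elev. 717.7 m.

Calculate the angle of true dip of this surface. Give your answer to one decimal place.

Two edge vectors: Shot 101→Shot 102 = (280, -85, -45.2), Shot 101→Shot 103 = (121, -9, -45.4).
Normal n = (Shot 101→Shot 102) × (Shot 101→Shot 103) = (3452.2, 7242.8, 7765).
So ∂z/∂easting = −n_x/n_z = −0.44458 and ∂z/∂northing = −n_y/n_z = −0.93275.
Gradient magnitude |∇z| = √(a² + b²) = √(0.19766 + 0.87002) = 1.03328.
True dip = arctan(1.03328) = 45.9°, dipping toward NNE (azimuth ≈ 025°).

45.9°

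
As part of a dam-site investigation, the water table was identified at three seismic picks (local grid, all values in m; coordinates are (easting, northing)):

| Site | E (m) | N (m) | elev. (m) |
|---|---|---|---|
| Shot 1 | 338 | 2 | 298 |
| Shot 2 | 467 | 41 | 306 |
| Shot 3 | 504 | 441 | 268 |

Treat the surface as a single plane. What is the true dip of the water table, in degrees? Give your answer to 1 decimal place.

7.9°

Let the plane be z = a·E + b·N + c.
Shot 2−Shot 1: 129a + 39b = 8;  Shot 3−Shot 1: 166a + 439b = −30.
Solving gives a = 0.09335, b = −0.10363.
Gradient magnitude |∇z| = √(a² + b²) = √(0.00871 + 0.01074) = 0.13948.
True dip = arctan(0.13948) = 7.9°, dipping toward NW (azimuth ≈ 318°).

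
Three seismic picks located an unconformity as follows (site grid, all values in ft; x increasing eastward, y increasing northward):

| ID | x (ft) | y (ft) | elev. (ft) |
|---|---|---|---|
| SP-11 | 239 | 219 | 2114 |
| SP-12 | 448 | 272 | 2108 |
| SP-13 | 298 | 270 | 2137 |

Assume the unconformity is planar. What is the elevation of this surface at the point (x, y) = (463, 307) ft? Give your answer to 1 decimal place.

Two edge vectors: SP-11→SP-12 = (209, 53, -6), SP-11→SP-13 = (59, 51, 23).
Normal n = (SP-11→SP-12) × (SP-11→SP-13) = (1525, -5161, 7532).
So ∂z/∂x = −n_x/n_z = −0.20247 and ∂z/∂y = −n_y/n_z = 0.68521.
Intercept c from SP-11: 2114 + 48.39 − 150.06 = 2012.33.
At (463, 307): z = −93.7 + 210.4 + 2012.33 = 2128.9 ft.

2128.9 ft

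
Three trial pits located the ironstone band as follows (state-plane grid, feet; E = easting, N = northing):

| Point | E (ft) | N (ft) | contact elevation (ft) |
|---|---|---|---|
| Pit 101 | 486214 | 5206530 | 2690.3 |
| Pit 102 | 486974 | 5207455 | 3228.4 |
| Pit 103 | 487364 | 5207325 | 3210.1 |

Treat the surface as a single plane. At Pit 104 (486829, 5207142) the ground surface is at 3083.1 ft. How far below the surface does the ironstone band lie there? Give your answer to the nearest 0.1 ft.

Let the plane be z = a·E + b·N + c.
Pit 102−Pit 101: 760a + 925b = 538.1;  Pit 103−Pit 101: 1150a + 795b = 519.8.
Solving gives a = 0.115385703, b = 0.486926341.
Then c = 2690.3 − a·486214 − b·5206530 = −2588608.45.
At (486829, 5207142): z_contact = 56173.11 + 2535494.60 − 2588608.45 = 3059.26 ft.
Depth below ground = 3083.1 − 3059.26 = 23.8 ft.

23.8 ft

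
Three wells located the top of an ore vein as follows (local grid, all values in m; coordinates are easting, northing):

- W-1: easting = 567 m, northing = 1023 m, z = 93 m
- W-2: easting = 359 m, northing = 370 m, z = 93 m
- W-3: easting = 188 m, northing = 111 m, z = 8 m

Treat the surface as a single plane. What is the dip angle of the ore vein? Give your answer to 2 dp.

Two edge vectors: W-1→W-2 = (-208, -653, 0), W-1→W-3 = (-379, -912, -85).
Normal n = (W-1→W-2) × (W-1→W-3) = (55505, -17680, -57791).
So ∂z/∂easting = −n_x/n_z = 0.96044 and ∂z/∂northing = −n_y/n_z = −0.30593.
Gradient magnitude |∇z| = √(a² + b²) = √(0.92245 + 0.09359) = 1.00799.
True dip = arctan(1.00799) = 45.23°, dipping toward WNW (azimuth ≈ 288°).

45.23°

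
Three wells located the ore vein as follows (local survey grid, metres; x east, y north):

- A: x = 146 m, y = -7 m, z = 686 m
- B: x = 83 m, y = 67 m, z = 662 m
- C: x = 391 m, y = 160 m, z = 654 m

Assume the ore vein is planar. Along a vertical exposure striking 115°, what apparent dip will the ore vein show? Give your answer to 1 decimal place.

9.6°

Two edge vectors: A→B = (-63, 74, -24), A→C = (245, 167, -32).
Normal n = (A→B) × (A→C) = (1640, -7896, -28651).
So ∂z/∂x = −n_x/n_z = 0.05724 and ∂z/∂y = −n_y/n_z = −0.27559.
Unit vector along 115° is (sin 115°, cos 115°) = (0.9063, -0.4226).
Slope in that direction = a·(0.9063) + b·(-0.4226) = 0.16835.
Apparent dip = arctan|0.16835| = 9.6° (true dip is 15.7°, so apparent ≤ true as expected).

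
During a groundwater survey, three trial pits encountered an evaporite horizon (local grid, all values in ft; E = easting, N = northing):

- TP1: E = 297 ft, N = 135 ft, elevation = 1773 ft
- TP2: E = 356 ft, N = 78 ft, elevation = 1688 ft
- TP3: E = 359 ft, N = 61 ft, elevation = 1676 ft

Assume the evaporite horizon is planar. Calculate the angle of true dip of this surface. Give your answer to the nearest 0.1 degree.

46.8°

Let the plane be z = a·E + b·N + c.
TP2−TP1: 59a − 57b = −85;  TP3−TP1: 62a − 74b = −97.
Solving gives a = −0.91466, b = 0.54447.
Gradient magnitude |∇z| = √(a² + b²) = √(0.83661 + 0.29645) = 1.06445.
True dip = arctan(1.06445) = 46.8°, dipping toward ESE (azimuth ≈ 121°).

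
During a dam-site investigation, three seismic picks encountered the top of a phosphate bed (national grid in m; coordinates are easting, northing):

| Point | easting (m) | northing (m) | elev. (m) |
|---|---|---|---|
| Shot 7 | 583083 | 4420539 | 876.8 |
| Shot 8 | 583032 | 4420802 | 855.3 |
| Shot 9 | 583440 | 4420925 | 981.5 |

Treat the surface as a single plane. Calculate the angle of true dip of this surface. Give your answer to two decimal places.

17.55°

Two edge vectors: Shot 7→Shot 8 = (-51, 263, -21.5), Shot 7→Shot 9 = (357, 386, 104.7).
Normal n = (Shot 7→Shot 8) × (Shot 7→Shot 9) = (35835.1, -2335.8, -113577).
So ∂z/∂easting = −n_x/n_z = 0.31551 and ∂z/∂northing = −n_y/n_z = −0.02057.
Gradient magnitude |∇z| = √(a² + b²) = √(0.09955 + 0.00042) = 0.31618.
True dip = arctan(0.31618) = 17.55°, dipping toward W (azimuth ≈ 274°).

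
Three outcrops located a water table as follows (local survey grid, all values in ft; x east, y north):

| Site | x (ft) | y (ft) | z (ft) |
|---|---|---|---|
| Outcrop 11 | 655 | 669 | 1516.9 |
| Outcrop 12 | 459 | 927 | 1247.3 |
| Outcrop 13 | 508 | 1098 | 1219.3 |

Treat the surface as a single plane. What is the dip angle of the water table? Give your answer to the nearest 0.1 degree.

Let the plane be z = a·x + b·y + c.
Outcrop 12−Outcrop 11: −196a + 258b = −269.6;  Outcrop 13−Outcrop 11: −147a + 429b = −297.6.
Solving gives a = 0.84227, b = −0.40510.
Gradient magnitude |∇z| = √(a² + b²) = √(0.70942 + 0.16410) = 0.93463.
True dip = arctan(0.93463) = 43.1°, dipping toward WNW (azimuth ≈ 296°).

43.1°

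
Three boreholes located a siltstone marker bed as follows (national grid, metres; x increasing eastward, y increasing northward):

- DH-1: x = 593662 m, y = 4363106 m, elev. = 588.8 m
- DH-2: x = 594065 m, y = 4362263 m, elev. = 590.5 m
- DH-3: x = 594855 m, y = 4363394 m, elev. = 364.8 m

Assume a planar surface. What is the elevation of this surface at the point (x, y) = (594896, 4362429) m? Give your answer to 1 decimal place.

Two edge vectors: DH-1→DH-2 = (403, -843, 1.7), DH-1→DH-3 = (1193, 288, -224).
Normal n = (DH-1→DH-2) × (DH-1→DH-3) = (188342.4, 92300.1, 1121763).
So ∂z/∂x = −n_x/n_z = −0.167898567 and ∂z/∂y = −n_y/n_z = −0.082281284.
Intercept c from DH-1: 588.8 + 99675.00 + 359001.96 = 459265.76.
At (594896, 4362429): z = −99882.2 − 358946.3 + 459265.76 = 437.3 m.

437.3 m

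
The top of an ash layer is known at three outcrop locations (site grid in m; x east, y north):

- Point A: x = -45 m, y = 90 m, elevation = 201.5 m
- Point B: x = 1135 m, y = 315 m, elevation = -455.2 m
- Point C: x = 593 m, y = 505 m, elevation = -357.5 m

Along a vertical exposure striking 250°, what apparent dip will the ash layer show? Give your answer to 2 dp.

Let the plane be z = a·x + b·y + c.
Point B−Point A: 1180a + 225b = −656.7;  Point C−Point A: 638a + 415b = −559.
Solving gives a = −0.42397, b = −0.69521.
Unit vector along 250° is (sin 250°, cos 250°) = (-0.9397, -0.3420).
Slope in that direction = a·(-0.9397) + b·(-0.3420) = 0.63617.
Apparent dip = arctan|0.63617| = 32.46° (true dip is 39.2°, so apparent ≤ true as expected).

32.46°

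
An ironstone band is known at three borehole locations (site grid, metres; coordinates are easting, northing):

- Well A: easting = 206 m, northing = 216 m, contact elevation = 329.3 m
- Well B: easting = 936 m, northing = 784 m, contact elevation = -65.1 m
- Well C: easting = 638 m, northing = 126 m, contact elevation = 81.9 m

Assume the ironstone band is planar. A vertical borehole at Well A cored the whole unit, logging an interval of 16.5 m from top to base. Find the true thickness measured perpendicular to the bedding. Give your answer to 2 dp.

Let the plane be z = a·easting + b·northing + c.
Well B−Well A: 730a + 568b = −394.4;  Well C−Well A: 432a − 90b = −247.4.
Solving gives a = −0.56584, b = 0.03286.
|∇z| = √(a²+b²) = 0.56679, so dip δ = arctan(0.56679) = 29.54°.
True thickness = vertical thickness × cos δ = 16.5 × cos 29.54° = 14.35 m.

14.35 m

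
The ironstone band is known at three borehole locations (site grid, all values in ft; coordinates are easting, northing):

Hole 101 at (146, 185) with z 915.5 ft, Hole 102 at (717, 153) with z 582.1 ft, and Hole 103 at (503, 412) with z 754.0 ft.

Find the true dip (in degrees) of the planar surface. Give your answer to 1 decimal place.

Two edge vectors: Hole 101→Hole 102 = (571, -32, -333.4), Hole 101→Hole 103 = (357, 227, -161.5).
Normal n = (Hole 101→Hole 102) × (Hole 101→Hole 103) = (80849.8, -26807.3, 141041).
So ∂z/∂easting = −n_x/n_z = −0.57324 and ∂z/∂northing = −n_y/n_z = 0.19007.
Gradient magnitude |∇z| = √(a² + b²) = √(0.32860 + 0.03613) = 0.60392.
True dip = arctan(0.60392) = 31.1°, dipping toward ESE (azimuth ≈ 108°).

31.1°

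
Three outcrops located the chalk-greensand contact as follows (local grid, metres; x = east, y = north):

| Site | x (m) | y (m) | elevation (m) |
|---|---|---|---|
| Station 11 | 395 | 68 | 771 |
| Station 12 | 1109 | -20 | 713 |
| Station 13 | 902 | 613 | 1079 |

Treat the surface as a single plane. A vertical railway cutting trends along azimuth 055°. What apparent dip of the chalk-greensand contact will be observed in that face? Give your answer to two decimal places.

Let the plane be z = a·x + b·y + c.
Station 12−Station 11: 714a − 88b = −58;  Station 13−Station 11: 507a + 545b = 308.
Solving gives a = −0.01039, b = 0.57480.
Unit vector along 055° is (sin 55°, cos 55°) = (0.8192, 0.5736).
Slope in that direction = a·(0.8192) + b·(0.5736) = 0.32118.
Apparent dip = arctan|0.32118| = 17.81° (true dip is 29.9°, so apparent ≤ true as expected).

17.81°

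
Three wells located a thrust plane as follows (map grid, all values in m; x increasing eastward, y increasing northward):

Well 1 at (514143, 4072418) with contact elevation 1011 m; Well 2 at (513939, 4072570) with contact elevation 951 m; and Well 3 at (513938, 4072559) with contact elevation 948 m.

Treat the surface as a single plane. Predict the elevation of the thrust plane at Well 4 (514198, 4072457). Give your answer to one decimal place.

Let the plane be z = a·x + b·y + c.
Well 2−Well 1: −204a + 152b = −60;  Well 3−Well 1: −205a + 141b = −63.
Solving gives a = 0.465776294, b = 0.230383973.
Then c = 1011 − a·514143 − b·4072418 = −1176684.46.
At (514198, 4072457): z = 239501.2 + 938228.8 − 1176684.46 = 1045.6 m.

1045.6 m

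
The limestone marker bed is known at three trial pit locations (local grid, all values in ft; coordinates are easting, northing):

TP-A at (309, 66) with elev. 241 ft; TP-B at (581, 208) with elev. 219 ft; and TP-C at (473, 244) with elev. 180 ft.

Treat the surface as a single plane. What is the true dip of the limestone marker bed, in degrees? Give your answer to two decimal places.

Let the plane be z = a·easting + b·northing + c.
TP-B−TP-A: 272a + 142b = −22;  TP-C−TP-A: 164a + 178b = −61.
Solving gives a = 0.18887, b = −0.51671.
Gradient magnitude |∇z| = √(a² + b²) = √(0.03567 + 0.26699) = 0.55015.
True dip = arctan(0.55015) = 28.82°, dipping toward NNW (azimuth ≈ 340°).

28.82°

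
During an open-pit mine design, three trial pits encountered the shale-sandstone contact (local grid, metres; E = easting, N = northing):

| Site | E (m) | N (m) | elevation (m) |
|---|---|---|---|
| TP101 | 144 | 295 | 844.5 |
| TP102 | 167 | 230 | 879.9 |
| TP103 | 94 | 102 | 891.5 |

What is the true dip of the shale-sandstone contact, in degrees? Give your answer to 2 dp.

31.61°

Two edge vectors: TP101→TP102 = (23, -65, 35.4), TP101→TP103 = (-50, -193, 47).
Normal n = (TP101→TP102) × (TP101→TP103) = (3777.2, -2851, -7689).
So ∂z/∂E = −n_x/n_z = 0.49125 and ∂z/∂N = −n_y/n_z = −0.37079.
Gradient magnitude |∇z| = √(a² + b²) = √(0.24132 + 0.13748) = 0.61547.
True dip = arctan(0.61547) = 31.61°, dipping toward NW (azimuth ≈ 307°).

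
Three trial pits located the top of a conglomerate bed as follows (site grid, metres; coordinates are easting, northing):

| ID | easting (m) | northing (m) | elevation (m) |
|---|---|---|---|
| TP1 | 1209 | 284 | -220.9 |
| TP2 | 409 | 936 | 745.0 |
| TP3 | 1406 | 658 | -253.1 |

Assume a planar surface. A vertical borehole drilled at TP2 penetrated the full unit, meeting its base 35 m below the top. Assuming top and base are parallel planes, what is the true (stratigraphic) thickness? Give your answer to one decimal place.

25.1 m

Two edge vectors: TP1→TP2 = (-800, 652, 965.9), TP1→TP3 = (197, 374, -32.2).
Normal n = (TP1→TP2) × (TP1→TP3) = (-382241, 164522.3, -427644).
So ∂z/∂easting = −n_x/n_z = −0.89383 and ∂z/∂northing = −n_y/n_z = 0.38472.
|∇z| = √(a²+b²) = 0.97311, so dip δ = arctan(0.97311) = 44.22°.
True thickness = vertical thickness × cos δ = 35 × cos 44.22° = 25.1 m.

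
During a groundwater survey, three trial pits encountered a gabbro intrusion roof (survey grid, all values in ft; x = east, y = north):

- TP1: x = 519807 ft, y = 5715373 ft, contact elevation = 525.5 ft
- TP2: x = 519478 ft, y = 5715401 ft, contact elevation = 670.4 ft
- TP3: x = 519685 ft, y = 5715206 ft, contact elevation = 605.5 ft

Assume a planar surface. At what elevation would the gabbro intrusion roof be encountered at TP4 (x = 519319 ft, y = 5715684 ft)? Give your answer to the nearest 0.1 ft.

Two edge vectors: TP1→TP2 = (-329, 28, 144.9), TP1→TP3 = (-122, -167, 80).
Normal n = (TP1→TP2) × (TP1→TP3) = (26438.3, 8642.2, 58359).
So ∂z/∂x = −n_x/n_z = −0.453028667 and ∂z/∂y = −n_y/n_z = −0.148086842.
Intercept c from TP1: 525.5 + 235487.47 + 846371.54 = 1082384.51.
At (519319, 5715684): z = −235266.4 − 846417.6 + 1082384.51 = 700.5 ft.

700.5 ft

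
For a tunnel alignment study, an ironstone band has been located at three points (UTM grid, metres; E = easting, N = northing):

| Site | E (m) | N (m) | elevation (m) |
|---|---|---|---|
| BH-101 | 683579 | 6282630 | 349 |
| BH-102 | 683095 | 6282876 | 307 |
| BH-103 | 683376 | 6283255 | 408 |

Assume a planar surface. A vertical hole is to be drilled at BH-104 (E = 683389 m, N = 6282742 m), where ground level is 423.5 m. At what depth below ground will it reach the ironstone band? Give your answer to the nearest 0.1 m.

88.7 m

Two edge vectors: BH-101→BH-102 = (-484, 246, -42), BH-101→BH-103 = (-203, 625, 59).
Normal n = (BH-101→BH-102) × (BH-101→BH-103) = (40764, 37082, -252562).
So ∂z/∂E = −n_x/n_z = 0.161401953 and ∂z/∂N = −n_y/n_z = 0.146823354.
Intercept c from BH-101: 349 − 110330.99 − 922436.81 = −1032418.80.
At (683389, 6282742): z_contact = 110300.32 + 922453.25 − 1032418.80 = 334.78 m.
Depth below ground = 423.5 − 334.78 = 88.7 m.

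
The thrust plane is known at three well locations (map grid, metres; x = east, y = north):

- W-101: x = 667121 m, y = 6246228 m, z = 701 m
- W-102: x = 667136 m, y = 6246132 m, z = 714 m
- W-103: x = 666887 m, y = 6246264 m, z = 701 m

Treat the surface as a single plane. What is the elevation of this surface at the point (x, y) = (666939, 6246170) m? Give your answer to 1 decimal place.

712.9 m

Let the plane be z = a·x + b·y + c.
W-102−W-101: 15a − 96b = 13;  W-103−W-101: −234a + 36b = 0.
Solving gives a = −0.021346470, b = −0.138752053.
Then c = 701 − a·667121 − b·6246228 = 881618.63.
At (666939, 6246170): z = −14236.8 − 866668.9 + 881618.63 = 712.9 m.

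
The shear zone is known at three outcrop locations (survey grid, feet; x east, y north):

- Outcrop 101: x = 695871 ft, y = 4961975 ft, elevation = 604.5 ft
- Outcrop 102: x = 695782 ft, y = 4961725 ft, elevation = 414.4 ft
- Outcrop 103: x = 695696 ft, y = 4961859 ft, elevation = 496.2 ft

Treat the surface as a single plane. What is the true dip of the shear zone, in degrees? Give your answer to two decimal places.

35.86°

Let the plane be z = a·x + b·y + c.
Outcrop 102−Outcrop 101: −89a − 250b = −190.1;  Outcrop 103−Outcrop 101: −175a − 116b = −108.3.
Solving gives a = 0.15028, b = 0.70690.
Gradient magnitude |∇z| = √(a² + b²) = √(0.02259 + 0.49971) = 0.72270.
True dip = arctan(0.72270) = 35.86°, dipping toward SSW (azimuth ≈ 192°).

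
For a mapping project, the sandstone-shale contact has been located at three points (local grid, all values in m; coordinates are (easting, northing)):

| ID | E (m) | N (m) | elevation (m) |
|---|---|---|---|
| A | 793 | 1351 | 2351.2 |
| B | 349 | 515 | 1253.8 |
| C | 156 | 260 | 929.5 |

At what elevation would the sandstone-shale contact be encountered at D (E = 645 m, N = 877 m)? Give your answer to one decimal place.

1710.2 m

Let the plane be z = a·E + b·N + c.
B−A: −444a − 836b = −1097.4;  C−A: −637a − 1091b = −1421.7.
Solving gives a = −0.181229, b = 1.408930.
Then c = 2351.2 − a·793 − b·1351 = 591.45.
At (645, 877): z = −116.9 + 1235.6 + 591.45 = 1710.2 m.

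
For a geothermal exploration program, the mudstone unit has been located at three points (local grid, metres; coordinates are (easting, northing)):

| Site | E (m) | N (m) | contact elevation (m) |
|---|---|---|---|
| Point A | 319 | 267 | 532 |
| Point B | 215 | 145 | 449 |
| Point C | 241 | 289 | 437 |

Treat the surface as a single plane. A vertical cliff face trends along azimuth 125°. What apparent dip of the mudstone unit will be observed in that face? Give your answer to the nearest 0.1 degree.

47.6°

Two edge vectors: Point A→Point B = (-104, -122, -83), Point A→Point C = (-78, 22, -95).
Normal n = (Point A→Point B) × (Point A→Point C) = (13416, -3406, -11804).
So ∂z/∂E = −n_x/n_z = 1.13656 and ∂z/∂N = −n_y/n_z = −0.28855.
Unit vector along 125° is (sin 125°, cos 125°) = (0.8192, -0.5736).
Slope in that direction = a·(0.8192) + b·(-0.5736) = 1.09652.
Apparent dip = arctan|1.09652| = 47.6° (true dip is 49.5°, so apparent ≤ true as expected).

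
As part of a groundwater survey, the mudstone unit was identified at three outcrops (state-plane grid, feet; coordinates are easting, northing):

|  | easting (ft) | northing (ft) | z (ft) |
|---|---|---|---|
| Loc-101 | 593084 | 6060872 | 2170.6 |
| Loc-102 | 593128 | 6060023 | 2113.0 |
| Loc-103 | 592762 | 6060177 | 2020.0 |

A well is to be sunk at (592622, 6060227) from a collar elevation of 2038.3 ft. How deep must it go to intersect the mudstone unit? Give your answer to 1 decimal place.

Two edge vectors: Loc-101→Loc-102 = (44, -849, -57.6), Loc-101→Loc-103 = (-322, -695, -150.6).
Normal n = (Loc-101→Loc-102) × (Loc-101→Loc-103) = (87827.4, 25173.6, -303958).
So ∂z/∂easting = −n_x/n_z = 0.288945841 and ∂z/∂northing = −n_y/n_z = 0.082819337.
Intercept c from Loc-101: 2170.6 − 171369.16 − 501957.40 = −671155.96.
At (592622, 6060227): z_contact = 171235.66 + 501903.98 − 671155.96 = 1983.69 ft.
Depth below ground = 2038.3 − 1983.69 = 54.6 ft.

54.6 ft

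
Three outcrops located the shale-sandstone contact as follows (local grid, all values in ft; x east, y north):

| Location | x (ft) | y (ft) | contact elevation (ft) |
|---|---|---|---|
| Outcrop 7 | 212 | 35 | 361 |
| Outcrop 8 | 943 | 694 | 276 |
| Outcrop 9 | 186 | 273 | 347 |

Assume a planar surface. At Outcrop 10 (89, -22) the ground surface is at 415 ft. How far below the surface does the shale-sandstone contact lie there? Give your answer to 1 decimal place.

Two edge vectors: Outcrop 7→Outcrop 8 = (731, 659, -85), Outcrop 7→Outcrop 9 = (-26, 238, -14).
Normal n = (Outcrop 7→Outcrop 8) × (Outcrop 7→Outcrop 9) = (11004, 12444, 191112).
So ∂z/∂x = −n_x/n_z = −0.05758 and ∂z/∂y = −n_y/n_z = −0.06511.
Intercept c from Outcrop 7: 361 + 12.21 + 2.28 = 375.49.
At (89, -22): z_contact = −5.12 + 1.43 + 375.49 = 371.79 ft.
Depth below ground = 415 − 371.79 = 43.2 ft.

43.2 ft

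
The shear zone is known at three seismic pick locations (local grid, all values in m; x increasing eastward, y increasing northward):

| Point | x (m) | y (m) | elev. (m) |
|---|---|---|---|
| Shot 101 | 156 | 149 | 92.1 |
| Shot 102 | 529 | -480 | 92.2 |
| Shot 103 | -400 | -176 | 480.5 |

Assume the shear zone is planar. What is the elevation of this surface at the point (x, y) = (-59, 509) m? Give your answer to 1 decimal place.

92.8 m

Two edge vectors: Shot 101→Shot 102 = (373, -629, 0.1), Shot 101→Shot 103 = (-556, -325, 388.4).
Normal n = (Shot 101→Shot 102) × (Shot 101→Shot 103) = (-244271.1, -144928.8, -470949).
So ∂z/∂x = −n_x/n_z = −0.51868 and ∂z/∂y = −n_y/n_z = −0.30774.
Intercept c from Shot 101: 92.1 + 80.91 + 45.85 = 218.87.
At (-59, 509): z = 30.6 − 156.6 + 218.87 = 92.8 m.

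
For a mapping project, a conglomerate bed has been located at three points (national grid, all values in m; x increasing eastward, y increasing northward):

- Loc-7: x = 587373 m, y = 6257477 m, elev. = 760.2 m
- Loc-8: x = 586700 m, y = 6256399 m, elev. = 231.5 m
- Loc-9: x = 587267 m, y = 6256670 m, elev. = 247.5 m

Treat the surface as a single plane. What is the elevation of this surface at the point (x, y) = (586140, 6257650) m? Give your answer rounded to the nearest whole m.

Let the plane be z = a·x + b·y + c.
Loc-8−Loc-7: −673a − 1078b = −528.7;  Loc-9−Loc-7: −106a − 807b = −512.7.
Solving gives a = −0.29388308, b = 0.67391773.
Then c = 760.2 − a·587373 − b·6257477 = −4043645.50.
At (586140, 6257650): z = −172256.6 + 4217141.3 − 4043645.50 = 1239.1 m.

1239 m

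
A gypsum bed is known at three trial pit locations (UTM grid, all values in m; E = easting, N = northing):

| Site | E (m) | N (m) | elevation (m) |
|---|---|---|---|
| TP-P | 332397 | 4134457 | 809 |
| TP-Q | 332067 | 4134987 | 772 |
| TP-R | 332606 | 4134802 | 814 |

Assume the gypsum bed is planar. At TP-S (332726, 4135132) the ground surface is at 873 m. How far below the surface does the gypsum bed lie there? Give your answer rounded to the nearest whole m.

60 m

Let the plane be z = a·E + b·N + c.
TP-Q−TP-P: −330a + 530b = −37;  TP-R−TP-P: 209a + 345b = 5.
Solving gives a = 0.06862701, b = −0.02708129.
Then c = 809 − a·332397 − b·4134457 = 89964.03.
At (332726, 4135132): z_contact = 22834.0 − 111984.7 + 89964.03 = 813.3 m.
Depth below ground = 873 − 813.3 = 60 m.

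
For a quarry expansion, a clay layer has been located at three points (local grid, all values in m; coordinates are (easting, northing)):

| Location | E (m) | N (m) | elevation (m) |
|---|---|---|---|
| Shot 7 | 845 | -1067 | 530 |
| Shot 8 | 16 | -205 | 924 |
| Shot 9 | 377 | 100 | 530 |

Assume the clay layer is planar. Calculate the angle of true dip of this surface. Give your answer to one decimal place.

41.3°

Let the plane be z = a·E + b·N + c.
Shot 8−Shot 7: −829a + 862b = 394;  Shot 9−Shot 7: −468a + 1167b = 0.
Solving gives a = −0.81521, b = −0.32692.
Gradient magnitude |∇z| = √(a² + b²) = √(0.66456 + 0.10688) = 0.87832.
True dip = arctan(0.87832) = 41.3°, dipping toward ENE (azimuth ≈ 068°).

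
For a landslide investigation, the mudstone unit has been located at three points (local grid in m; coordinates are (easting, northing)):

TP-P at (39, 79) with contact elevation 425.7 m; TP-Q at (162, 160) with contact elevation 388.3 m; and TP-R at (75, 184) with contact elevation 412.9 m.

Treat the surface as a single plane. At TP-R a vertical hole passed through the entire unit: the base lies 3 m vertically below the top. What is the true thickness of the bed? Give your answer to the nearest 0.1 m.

Let the plane be z = a·E + b·N + c.
TP-Q−TP-P: 123a + 81b = −37.4;  TP-R−TP-P: 36a + 105b = −12.8.
Solving gives a = −0.28905, b = −0.02280.
|∇z| = √(a²+b²) = 0.28995, so dip δ = arctan(0.28995) = 16.17°.
True thickness = vertical thickness × cos δ = 3 × cos 16.17° = 2.9 m.

2.9 m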